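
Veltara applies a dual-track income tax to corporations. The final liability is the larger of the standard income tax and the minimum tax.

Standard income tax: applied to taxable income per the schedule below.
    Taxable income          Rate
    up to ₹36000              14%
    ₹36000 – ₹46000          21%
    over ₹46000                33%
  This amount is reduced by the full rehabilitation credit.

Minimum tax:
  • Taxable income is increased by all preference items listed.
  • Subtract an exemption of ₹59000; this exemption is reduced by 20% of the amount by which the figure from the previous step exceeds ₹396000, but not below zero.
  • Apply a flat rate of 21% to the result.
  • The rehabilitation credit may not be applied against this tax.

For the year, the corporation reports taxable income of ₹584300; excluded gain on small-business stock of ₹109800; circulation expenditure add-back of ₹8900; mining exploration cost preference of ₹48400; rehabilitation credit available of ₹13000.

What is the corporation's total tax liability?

₹171779

Minimum tax:
  Adjusted income: ₹584300 + ₹109800 + ₹8900 + ₹48400 = ₹751400
  Exemption: 20% × (₹751400 − ₹396000) = ₹71080 ≥ ₹59000, so the exemption is fully phased out
  Base: ₹751400 − ₹0 = ₹751400
  ₹751400 × 21% = ₹157794

Standard income tax:
  ₹36000 × 14% = ₹5040
  ₹10000 × 21% = ₹2100
  ₹538300 × 33% = ₹177639
  → ₹184779
  Less rehabilitation credit ₹13000 → ₹171779

₹171779 > ₹157794, so the standard income tax governs.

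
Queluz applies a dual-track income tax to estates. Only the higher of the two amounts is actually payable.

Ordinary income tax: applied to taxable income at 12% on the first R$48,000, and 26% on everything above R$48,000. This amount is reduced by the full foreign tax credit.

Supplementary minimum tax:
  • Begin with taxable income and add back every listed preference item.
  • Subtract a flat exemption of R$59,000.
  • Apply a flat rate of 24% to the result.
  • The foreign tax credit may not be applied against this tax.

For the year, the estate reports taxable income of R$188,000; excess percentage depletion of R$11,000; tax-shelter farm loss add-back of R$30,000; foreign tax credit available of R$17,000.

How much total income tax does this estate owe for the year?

R$40,800

Supplementary minimum tax:
  Adjusted income: R$188,000 + R$11,000 + R$30,000 = R$229,000
  Less exemption R$59,000 → base R$170,000
  R$170,000 × 24% = R$40,800

Ordinary income tax:
  R$48,000 × 12% = R$5,760
  R$140,000 × 26% = R$36,400
  → R$42,160
  Less foreign tax credit R$17,000 → R$25,160

R$40,800 > R$25,160, so the supplementary minimum tax is the binding amount.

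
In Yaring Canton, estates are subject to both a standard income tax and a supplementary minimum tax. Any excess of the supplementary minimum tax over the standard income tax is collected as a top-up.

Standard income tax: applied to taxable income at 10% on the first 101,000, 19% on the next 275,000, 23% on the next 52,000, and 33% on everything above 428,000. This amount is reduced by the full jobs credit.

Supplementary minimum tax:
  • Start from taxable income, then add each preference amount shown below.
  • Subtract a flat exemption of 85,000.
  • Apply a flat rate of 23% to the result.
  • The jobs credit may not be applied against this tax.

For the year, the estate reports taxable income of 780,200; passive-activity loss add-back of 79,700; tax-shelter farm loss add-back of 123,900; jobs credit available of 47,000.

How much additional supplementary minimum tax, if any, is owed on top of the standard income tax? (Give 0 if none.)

Standard income tax:
  101,000 × 10% = 10,100
  275,000 × 19% = 52,250
  52,000 × 23% = 11,960
  352,200 × 33% = 116,226
  → 190,536
  Less jobs credit 47,000 → 143,536

Supplementary minimum tax:
  Adjusted income: 780,200 + 79,700 + 123,900 = 983,800
  Less exemption 85,000 → base 898,800
  898,800 × 23% = 206,724

Excess of supplementary minimum tax over standard income tax: 206,724 − 143,536 = 63,188.

63,188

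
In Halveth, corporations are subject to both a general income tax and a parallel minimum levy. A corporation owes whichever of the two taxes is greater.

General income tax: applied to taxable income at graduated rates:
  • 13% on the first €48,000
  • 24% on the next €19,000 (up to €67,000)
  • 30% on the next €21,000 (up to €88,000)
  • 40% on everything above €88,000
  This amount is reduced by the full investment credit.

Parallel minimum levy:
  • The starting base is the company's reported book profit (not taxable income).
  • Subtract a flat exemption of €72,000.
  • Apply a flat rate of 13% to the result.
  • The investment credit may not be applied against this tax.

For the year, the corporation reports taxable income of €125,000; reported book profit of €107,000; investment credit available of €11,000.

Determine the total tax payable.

€20,900

Parallel minimum levy:
  Base (reported book profit): €107,000
  Less exemption €72,000 → base €35,000
  €35,000 × 13% = €4,550

General income tax:
  €48,000 × 13% = €6,240
  €19,000 × 24% = €4,560
  €21,000 × 30% = €6,300
  €37,000 × 40% = €14,800
  → €31,900
  Less investment credit €11,000 → €20,900

€20,900 > €4,550, so the general income tax governs.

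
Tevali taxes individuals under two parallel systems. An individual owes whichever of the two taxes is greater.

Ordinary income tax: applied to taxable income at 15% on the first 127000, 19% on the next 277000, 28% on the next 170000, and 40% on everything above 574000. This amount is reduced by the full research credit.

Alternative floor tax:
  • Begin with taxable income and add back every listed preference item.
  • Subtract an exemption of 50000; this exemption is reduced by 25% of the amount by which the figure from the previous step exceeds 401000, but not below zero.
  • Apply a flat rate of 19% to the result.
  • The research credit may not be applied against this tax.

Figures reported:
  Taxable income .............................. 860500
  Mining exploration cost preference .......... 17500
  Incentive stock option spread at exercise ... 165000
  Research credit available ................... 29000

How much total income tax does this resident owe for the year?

Ordinary income tax:
  127000 × 15% = 19050
  277000 × 19% = 52630
  170000 × 28% = 47600
  286500 × 40% = 114600
  → 233880
  Less research credit 29000 → 204880

Alternative floor tax:
  Adjusted income: 860500 + 17500 + 165000 = 1043000
  Exemption: 25% × (1043000 − 401000) = 160500 ≥ 50000, so the exemption is fully phased out
  Base: 1043000 − 0 = 1043000
  1043000 × 19% = 198170

204880 > 198170, so the ordinary income tax governs.

204880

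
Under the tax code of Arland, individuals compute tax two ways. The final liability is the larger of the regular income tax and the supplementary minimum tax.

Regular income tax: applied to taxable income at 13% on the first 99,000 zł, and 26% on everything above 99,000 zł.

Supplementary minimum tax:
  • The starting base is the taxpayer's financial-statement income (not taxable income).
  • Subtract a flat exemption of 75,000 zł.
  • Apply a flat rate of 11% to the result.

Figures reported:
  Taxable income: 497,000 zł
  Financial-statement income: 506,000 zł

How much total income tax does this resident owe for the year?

Supplementary minimum tax:
  Base (financial-statement income): 506,000 zł
  Less exemption 75,000 zł → base 431,000 zł
  431,000 zł × 11% = 47,410 zł

Regular income tax:
  99,000 zł × 13% = 12,870 zł
  398,000 zł × 26% = 103,480 zł
  → 116,350 zł

116,350 zł > 47,410 zł, so the regular income tax governs.

116,350 zł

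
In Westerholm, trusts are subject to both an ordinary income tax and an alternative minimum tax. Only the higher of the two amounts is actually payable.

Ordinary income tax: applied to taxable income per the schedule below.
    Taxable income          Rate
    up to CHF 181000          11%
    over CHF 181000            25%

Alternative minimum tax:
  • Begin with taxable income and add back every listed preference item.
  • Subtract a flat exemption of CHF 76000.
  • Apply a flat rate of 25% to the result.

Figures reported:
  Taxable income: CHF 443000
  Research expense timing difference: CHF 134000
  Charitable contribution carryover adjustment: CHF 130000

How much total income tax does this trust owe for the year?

Ordinary income tax:
  CHF 181000 × 11% = CHF 19910
  CHF 262000 × 25% = CHF 65500
  → CHF 85410

Alternative minimum tax:
  Adjusted income: CHF 443000 + CHF 134000 + CHF 130000 = CHF 707000
  Less exemption CHF 76000 → base CHF 631000
  CHF 631000 × 25% = CHF 157750

CHF 157750 > CHF 85410, so the alternative minimum tax is the binding amount.

CHF 157750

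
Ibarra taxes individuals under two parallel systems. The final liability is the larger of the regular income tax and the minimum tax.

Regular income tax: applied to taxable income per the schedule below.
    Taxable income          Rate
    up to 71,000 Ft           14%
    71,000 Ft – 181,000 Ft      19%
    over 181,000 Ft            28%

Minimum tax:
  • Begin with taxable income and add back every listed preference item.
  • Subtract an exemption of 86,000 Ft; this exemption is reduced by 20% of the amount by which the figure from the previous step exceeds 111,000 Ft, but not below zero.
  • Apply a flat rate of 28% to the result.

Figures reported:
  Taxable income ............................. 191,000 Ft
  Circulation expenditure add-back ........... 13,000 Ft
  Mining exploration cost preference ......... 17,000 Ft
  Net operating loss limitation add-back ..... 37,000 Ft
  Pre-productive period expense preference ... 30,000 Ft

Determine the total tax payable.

Regular income tax:
  71,000 Ft × 14% = 9,940 Ft
  110,000 Ft × 19% = 20,900 Ft
  10,000 Ft × 28% = 2,800 Ft
  → 33,640 Ft

Minimum tax:
  Adjusted income: 191,000 Ft + 13,000 Ft + 17,000 Ft + 37,000 Ft + 30,000 Ft = 288,000 Ft
  Exemption: 86,000 Ft − 20% × (288,000 Ft − 111,000 Ft) = 86,000 Ft − 35,400 Ft = 50,600 Ft
  Base: 288,000 Ft − 50,600 Ft = 237,400 Ft
  237,400 Ft × 28% = 66,472 Ft

66,472 Ft > 33,640 Ft, so the minimum tax is the binding amount.

66,472 Ft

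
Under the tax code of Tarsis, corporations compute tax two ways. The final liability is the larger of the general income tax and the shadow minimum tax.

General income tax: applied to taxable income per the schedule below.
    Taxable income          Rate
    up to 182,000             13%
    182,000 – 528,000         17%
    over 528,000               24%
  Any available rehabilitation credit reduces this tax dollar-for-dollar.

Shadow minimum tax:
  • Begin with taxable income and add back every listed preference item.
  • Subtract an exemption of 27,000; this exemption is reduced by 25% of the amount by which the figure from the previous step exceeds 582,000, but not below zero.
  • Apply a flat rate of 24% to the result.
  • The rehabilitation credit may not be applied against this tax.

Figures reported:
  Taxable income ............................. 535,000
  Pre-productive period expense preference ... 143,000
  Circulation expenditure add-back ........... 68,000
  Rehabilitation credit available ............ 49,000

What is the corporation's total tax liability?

179,040

Shadow minimum tax:
  Adjusted income: 535,000 + 143,000 + 68,000 = 746,000
  Exemption: 25% × (746,000 − 582,000) = 41,000 ≥ 27,000, so the exemption is fully phased out
  Base: 746,000 − 0 = 746,000
  746,000 × 24% = 179,040

General income tax:
  182,000 × 13% = 23,660
  346,000 × 17% = 58,820
  7,000 × 24% = 1,680
  → 84,160
  Less rehabilitation credit 49,000 → 35,160

179,040 > 35,160, so the shadow minimum tax is the binding amount.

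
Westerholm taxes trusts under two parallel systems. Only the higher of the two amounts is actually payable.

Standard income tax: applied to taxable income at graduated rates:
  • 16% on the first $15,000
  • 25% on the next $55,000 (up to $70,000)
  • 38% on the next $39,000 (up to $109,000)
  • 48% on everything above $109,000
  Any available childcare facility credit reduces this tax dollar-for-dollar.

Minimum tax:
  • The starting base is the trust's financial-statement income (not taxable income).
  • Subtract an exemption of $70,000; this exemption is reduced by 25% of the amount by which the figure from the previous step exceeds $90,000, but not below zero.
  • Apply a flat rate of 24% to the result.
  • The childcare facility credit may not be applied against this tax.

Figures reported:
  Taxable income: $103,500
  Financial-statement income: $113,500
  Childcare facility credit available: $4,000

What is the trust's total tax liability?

$24,880

Standard income tax:
  $15,000 × 16% = $2,400
  $55,000 × 25% = $13,750
  $33,500 × 38% = $12,730
  → $28,880
  Less childcare facility credit $4,000 → $24,880

Minimum tax:
  Base (financial-statement income): $113,500
  Exemption: $70,000 − 25% × ($113,500 − $90,000) = $70,000 − $5,875 = $64,125
  Base: $113,500 − $64,125 = $49,375
  $49,375 × 24% = $11,850

$24,880 > $11,850, so the standard income tax governs.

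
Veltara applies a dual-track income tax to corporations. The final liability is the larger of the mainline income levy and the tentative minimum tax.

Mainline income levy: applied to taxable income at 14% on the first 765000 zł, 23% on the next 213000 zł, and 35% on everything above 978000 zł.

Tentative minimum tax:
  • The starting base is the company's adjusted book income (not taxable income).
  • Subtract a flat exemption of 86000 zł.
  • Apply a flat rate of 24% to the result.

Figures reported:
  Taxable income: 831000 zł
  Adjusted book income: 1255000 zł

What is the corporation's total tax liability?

Tentative minimum tax:
  Base (adjusted book income): 1255000 zł
  Less exemption 86000 zł → base 1169000 zł
  1169000 zł × 24% = 280560 zł

Mainline income levy:
  765000 zł × 14% = 107100 zł
  66000 zł × 23% = 15180 zł
  → 122280 zł

280560 zł > 122280 zł, so the tentative minimum tax is the binding amount.

280560 zł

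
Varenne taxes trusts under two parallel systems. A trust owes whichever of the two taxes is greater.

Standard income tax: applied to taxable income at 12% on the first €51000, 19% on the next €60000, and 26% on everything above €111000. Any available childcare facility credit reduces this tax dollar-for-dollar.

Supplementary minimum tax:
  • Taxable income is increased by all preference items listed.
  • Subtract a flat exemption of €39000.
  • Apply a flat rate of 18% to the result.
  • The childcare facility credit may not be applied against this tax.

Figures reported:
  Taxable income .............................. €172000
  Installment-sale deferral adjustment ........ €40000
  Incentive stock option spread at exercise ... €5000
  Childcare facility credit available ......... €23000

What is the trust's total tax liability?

Standard income tax:
  €51000 × 12% = €6120
  €60000 × 19% = €11400
  €61000 × 26% = €15860
  → €33380
  Less childcare facility credit €23000 → €10380

Supplementary minimum tax:
  Adjusted income: €172000 + €40000 + €5000 = €217000
  Less exemption €39000 → base €178000
  €178000 × 18% = €32040

€32040 > €10380, so the supplementary minimum tax is the binding amount.

€32040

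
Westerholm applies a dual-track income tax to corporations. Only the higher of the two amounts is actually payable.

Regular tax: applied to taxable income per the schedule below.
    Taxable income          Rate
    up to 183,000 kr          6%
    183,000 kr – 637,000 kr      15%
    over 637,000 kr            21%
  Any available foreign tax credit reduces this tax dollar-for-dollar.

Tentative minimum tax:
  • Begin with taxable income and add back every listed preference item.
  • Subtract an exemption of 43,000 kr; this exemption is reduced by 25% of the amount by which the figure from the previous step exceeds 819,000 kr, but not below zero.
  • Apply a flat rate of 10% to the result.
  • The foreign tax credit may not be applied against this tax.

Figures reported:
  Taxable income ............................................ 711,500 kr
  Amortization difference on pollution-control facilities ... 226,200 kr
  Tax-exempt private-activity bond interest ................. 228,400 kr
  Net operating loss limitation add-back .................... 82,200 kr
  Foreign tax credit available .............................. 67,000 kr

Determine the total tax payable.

124,830 kr

Tentative minimum tax:
  Adjusted income: 711,500 kr + 226,200 kr + 228,400 kr + 82,200 kr = 1,248,300 kr
  Exemption: 25% × (1,248,300 kr − 819,000 kr) = 107,325 kr ≥ 43,000 kr, so the exemption is fully phased out
  Base: 1,248,300 kr − 0 kr = 1,248,300 kr
  1,248,300 kr × 10% = 124,830 kr

Regular tax:
  183,000 kr × 6% = 10,980 kr
  454,000 kr × 15% = 68,100 kr
  74,500 kr × 21% = 15,645 kr
  → 94,725 kr
  Less foreign tax credit 67,000 kr → 27,725 kr

124,830 kr > 27,725 kr, so the tentative minimum tax is the binding amount.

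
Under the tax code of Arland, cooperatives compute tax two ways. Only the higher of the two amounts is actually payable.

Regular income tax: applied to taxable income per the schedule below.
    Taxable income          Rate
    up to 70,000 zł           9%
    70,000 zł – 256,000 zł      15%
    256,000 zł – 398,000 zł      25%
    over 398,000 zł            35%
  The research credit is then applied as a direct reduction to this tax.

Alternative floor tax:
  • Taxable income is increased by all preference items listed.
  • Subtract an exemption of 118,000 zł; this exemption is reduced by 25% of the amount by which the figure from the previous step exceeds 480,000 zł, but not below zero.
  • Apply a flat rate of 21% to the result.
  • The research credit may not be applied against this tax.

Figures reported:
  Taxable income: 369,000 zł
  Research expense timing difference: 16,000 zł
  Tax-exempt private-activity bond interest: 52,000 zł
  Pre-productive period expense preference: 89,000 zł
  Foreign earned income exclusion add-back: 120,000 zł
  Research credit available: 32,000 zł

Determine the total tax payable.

Regular income tax:
  70,000 zł × 9% = 6,300 zł
  186,000 zł × 15% = 27,900 zł
  113,000 zł × 25% = 28,250 zł
  → 62,450 zł
  Less research credit 32,000 zł → 30,450 zł

Alternative floor tax:
  Adjusted income: 369,000 zł + 16,000 zł + 52,000 zł + 89,000 zł + 120,000 zł = 646,000 zł
  Exemption: 118,000 zł − 25% × (646,000 zł − 480,000 zł) = 118,000 zł − 41,500 zł = 76,500 zł
  Base: 646,000 zł − 76,500 zł = 569,500 zł
  569,500 zł × 21% = 119,595 zł

119,595 zł > 30,450 zł, so the alternative floor tax is the binding amount.

119,595 zł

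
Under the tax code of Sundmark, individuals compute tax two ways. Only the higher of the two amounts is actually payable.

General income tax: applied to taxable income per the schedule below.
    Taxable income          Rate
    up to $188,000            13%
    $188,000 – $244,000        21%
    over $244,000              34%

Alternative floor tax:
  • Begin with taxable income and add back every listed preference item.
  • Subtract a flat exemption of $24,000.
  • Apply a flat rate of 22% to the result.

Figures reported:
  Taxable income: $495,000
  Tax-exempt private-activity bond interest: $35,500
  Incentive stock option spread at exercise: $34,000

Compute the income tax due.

General income tax:
  $188,000 × 13% = $24,440
  $56,000 × 21% = $11,760
  $251,000 × 34% = $85,340
  → $121,540

Alternative floor tax:
  Adjusted income: $495,000 + $35,500 + $34,000 = $564,500
  Less exemption $24,000 → base $540,500
  $540,500 × 22% = $118,910

$121,540 > $118,910, so the general income tax governs.

$121,540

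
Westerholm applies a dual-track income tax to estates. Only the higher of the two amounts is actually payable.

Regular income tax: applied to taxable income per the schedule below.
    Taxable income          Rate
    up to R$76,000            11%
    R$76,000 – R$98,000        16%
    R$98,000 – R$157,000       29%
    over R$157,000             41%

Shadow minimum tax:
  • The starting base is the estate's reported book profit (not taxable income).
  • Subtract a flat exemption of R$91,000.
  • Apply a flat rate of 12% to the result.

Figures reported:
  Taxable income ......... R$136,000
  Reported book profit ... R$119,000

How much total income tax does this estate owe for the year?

Shadow minimum tax:
  Base (reported book profit): R$119,000
  Less exemption R$91,000 → base R$28,000
  R$28,000 × 12% = R$3,360

Regular income tax:
  R$76,000 × 11% = R$8,360
  R$22,000 × 16% = R$3,520
  R$38,000 × 29% = R$11,020
  → R$22,900

R$22,900 > R$3,360, so the regular income tax governs.

R$22,900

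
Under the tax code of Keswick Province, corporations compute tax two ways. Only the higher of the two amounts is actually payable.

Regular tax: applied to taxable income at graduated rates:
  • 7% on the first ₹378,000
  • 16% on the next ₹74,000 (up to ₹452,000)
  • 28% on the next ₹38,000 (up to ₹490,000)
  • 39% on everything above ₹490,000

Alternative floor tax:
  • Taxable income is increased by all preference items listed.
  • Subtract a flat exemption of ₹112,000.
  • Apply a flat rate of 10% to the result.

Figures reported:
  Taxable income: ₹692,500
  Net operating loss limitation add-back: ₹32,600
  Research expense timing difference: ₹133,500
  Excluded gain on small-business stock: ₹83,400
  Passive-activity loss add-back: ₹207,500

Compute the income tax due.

Regular tax:
  ₹378,000 × 7% = ₹26,460
  ₹74,000 × 16% = ₹11,840
  ₹38,000 × 28% = ₹10,640
  ₹202,500 × 39% = ₹78,975
  → ₹127,915

Alternative floor tax:
  Adjusted income: ₹692,500 + ₹32,600 + ₹133,500 + ₹83,400 + ₹207,500 = ₹1,149,500
  Less exemption ₹112,000 → base ₹1,037,500
  ₹1,037,500 × 10% = ₹103,750

₹127,915 > ₹103,750, so the regular tax governs.

₹127,915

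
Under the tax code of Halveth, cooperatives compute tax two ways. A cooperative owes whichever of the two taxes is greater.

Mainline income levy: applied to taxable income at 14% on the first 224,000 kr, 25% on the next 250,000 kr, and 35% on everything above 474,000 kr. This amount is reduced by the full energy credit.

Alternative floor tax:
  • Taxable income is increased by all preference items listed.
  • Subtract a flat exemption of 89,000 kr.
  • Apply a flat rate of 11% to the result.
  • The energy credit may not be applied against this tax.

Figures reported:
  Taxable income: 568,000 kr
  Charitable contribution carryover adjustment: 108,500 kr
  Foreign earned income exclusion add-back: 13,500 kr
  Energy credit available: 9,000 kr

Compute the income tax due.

117,760 kr

Mainline income levy:
  224,000 kr × 14% = 31,360 kr
  250,000 kr × 25% = 62,500 kr
  94,000 kr × 35% = 32,900 kr
  → 126,760 kr
  Less energy credit 9,000 kr → 117,760 kr

Alternative floor tax:
  Adjusted income: 568,000 kr + 108,500 kr + 13,500 kr = 690,000 kr
  Less exemption 89,000 kr → base 601,000 kr
  601,000 kr × 11% = 66,110 kr

117,760 kr > 66,110 kr, so the mainline income levy governs.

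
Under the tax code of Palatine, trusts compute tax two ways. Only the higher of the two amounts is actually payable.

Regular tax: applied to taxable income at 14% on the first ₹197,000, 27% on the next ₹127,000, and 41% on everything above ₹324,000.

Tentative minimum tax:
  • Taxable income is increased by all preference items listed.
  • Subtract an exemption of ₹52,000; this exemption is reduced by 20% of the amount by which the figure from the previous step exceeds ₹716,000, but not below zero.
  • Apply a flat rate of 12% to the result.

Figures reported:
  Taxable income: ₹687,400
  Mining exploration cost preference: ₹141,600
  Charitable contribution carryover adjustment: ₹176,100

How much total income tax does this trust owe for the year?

₹210,864

Regular tax:
  ₹197,000 × 14% = ₹27,580
  ₹127,000 × 27% = ₹34,290
  ₹363,400 × 41% = ₹148,994
  → ₹210,864

Tentative minimum tax:
  Adjusted income: ₹687,400 + ₹141,600 + ₹176,100 = ₹1,005,100
  Exemption: 20% × (₹1,005,100 − ₹716,000) = ₹57,820 ≥ ₹52,000, so the exemption is fully phased out
  Base: ₹1,005,100 − ₹0 = ₹1,005,100
  ₹1,005,100 × 12% = ₹120,612

₹210,864 > ₹120,612, so the regular tax governs.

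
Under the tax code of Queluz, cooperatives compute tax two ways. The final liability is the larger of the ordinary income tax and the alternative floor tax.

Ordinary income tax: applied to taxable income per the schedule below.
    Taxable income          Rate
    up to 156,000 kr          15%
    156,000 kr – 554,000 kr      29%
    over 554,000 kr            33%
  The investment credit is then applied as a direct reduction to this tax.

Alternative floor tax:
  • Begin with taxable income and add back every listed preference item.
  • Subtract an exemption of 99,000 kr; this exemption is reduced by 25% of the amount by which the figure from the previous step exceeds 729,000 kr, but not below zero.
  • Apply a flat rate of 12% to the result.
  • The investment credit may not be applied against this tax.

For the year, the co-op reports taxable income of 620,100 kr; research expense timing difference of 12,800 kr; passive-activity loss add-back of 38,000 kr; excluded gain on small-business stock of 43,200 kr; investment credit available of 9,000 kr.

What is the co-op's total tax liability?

Ordinary income tax:
  156,000 kr × 15% = 23,400 kr
  398,000 kr × 29% = 115,420 kr
  66,100 kr × 33% = 21,813 kr
  → 160,633 kr
  Less investment credit 9,000 kr → 151,633 kr

Alternative floor tax:
  Adjusted income: 620,100 kr + 12,800 kr + 38,000 kr + 43,200 kr = 714,100 kr
  Exemption: 714,100 kr ≤ 729,000 kr, so full 99,000 kr applies
  Base: 714,100 kr − 99,000 kr = 615,100 kr
  615,100 kr × 12% = 73,812 kr

151,633 kr > 73,812 kr, so the ordinary income tax governs.

151,633 kr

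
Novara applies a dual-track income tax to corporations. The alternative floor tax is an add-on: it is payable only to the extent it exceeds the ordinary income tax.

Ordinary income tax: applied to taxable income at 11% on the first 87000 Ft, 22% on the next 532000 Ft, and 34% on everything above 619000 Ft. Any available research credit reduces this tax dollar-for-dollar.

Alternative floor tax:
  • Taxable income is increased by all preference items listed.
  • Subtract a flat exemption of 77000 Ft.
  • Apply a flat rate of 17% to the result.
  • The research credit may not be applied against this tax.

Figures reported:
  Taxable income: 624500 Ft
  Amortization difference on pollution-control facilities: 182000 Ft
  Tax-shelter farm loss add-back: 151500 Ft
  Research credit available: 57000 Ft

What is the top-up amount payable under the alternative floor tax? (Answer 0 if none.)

78290 Ft

Ordinary income tax:
  87000 Ft × 11% = 9570 Ft
  532000 Ft × 22% = 117040 Ft
  5500 Ft × 34% = 1870 Ft
  → 128480 Ft
  Less research credit 57000 Ft → 71480 Ft

Alternative floor tax:
  Adjusted income: 624500 Ft + 182000 Ft + 151500 Ft = 958000 Ft
  Less exemption 77000 Ft → base 881000 Ft
  881000 Ft × 17% = 149770 Ft

Excess of alternative floor tax over ordinary income tax: 149770 Ft − 71480 Ft = 78290 Ft.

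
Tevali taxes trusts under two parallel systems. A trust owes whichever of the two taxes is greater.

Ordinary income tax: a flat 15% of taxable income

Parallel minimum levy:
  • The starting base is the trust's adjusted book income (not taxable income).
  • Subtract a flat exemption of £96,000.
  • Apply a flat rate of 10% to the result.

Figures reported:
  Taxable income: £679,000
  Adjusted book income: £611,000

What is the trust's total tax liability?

£101,850

Ordinary income tax:
  £679,000 × 15% = £101,850

Parallel minimum levy:
  Base (adjusted book income): £611,000
  Less exemption £96,000 → base £515,000
  £515,000 × 10% = £51,500

£101,850 > £51,500, so the ordinary income tax governs.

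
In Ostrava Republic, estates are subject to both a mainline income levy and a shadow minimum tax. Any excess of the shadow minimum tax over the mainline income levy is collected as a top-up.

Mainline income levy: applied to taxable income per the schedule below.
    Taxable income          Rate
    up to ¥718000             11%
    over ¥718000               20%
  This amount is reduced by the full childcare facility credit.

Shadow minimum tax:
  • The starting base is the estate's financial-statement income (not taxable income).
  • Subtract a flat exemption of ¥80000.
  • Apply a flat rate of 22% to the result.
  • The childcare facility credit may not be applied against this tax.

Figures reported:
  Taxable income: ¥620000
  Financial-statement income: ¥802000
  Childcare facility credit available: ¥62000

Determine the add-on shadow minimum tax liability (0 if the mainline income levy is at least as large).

¥152640

Mainline income levy:
  ¥620000 × 11% = ¥68200
  Less childcare facility credit ¥62000 → ¥6200

Shadow minimum tax:
  Base (financial-statement income): ¥802000
  Less exemption ¥80000 → base ¥722000
  ¥722000 × 22% = ¥158840

Excess of shadow minimum tax over mainline income levy: ¥158840 − ¥6200 = ¥152640.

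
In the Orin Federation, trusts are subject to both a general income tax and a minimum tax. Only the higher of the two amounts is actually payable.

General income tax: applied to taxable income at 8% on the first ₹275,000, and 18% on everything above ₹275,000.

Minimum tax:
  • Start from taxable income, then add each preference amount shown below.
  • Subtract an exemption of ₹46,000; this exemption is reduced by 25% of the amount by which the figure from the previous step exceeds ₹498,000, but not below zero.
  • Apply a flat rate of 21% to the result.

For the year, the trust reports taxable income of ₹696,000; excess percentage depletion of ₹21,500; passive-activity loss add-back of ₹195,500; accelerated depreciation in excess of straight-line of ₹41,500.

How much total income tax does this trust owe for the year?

₹200,445

Minimum tax:
  Adjusted income: ₹696,000 + ₹21,500 + ₹195,500 + ₹41,500 = ₹954,500
  Exemption: 25% × (₹954,500 − ₹498,000) = ₹114,125 ≥ ₹46,000, so the exemption is fully phased out
  Base: ₹954,500 − ₹0 = ₹954,500
  ₹954,500 × 21% = ₹200,445

General income tax:
  ₹275,000 × 8% = ₹22,000
  ₹421,000 × 18% = ₹75,780
  → ₹97,780

₹200,445 > ₹97,780, so the minimum tax is the binding amount.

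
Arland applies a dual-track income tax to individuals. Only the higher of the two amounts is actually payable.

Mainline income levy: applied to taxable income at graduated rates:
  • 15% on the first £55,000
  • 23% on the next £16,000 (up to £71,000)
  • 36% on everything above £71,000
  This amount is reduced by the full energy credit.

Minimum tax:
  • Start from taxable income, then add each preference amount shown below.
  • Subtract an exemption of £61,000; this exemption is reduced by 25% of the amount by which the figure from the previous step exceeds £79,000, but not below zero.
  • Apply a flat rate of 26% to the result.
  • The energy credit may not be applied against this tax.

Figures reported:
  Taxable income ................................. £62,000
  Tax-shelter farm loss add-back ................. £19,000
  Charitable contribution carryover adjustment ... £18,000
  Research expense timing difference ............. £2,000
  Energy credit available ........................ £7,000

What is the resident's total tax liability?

Minimum tax:
  Adjusted income: £62,000 + £19,000 + £18,000 + £2,000 = £101,000
  Exemption: £61,000 − 25% × (£101,000 − £79,000) = £61,000 − £5,500 = £55,500
  Base: £101,000 − £55,500 = £45,500
  £45,500 × 26% = £11,830

Mainline income levy:
  £55,000 × 15% = £8,250
  £7,000 × 23% = £1,610
  → £9,860
  Less energy credit £7,000 → £2,860

£11,830 > £2,860, so the minimum tax is the binding amount.

£11,830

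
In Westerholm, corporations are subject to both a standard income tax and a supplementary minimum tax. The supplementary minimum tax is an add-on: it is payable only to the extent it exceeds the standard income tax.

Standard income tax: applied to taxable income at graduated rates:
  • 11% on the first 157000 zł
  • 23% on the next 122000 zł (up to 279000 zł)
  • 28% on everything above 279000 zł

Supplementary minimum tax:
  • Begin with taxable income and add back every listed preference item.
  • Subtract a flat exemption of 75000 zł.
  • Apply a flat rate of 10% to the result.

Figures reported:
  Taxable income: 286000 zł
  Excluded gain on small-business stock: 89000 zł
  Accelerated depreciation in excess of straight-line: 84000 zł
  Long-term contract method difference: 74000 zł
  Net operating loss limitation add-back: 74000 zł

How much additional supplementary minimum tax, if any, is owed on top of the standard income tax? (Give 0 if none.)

Supplementary minimum tax:
  Adjusted income: 286000 zł + 89000 zł + 84000 zł + 74000 zł + 74000 zł = 607000 zł
  Less exemption 75000 zł → base 532000 zł
  532000 zł × 10% = 53200 zł

Standard income tax:
  157000 zł × 11% = 17270 zł
  122000 zł × 23% = 28060 zł
  7000 zł × 28% = 1960 zł
  → 47290 zł

Excess of supplementary minimum tax over standard income tax: 53200 zł − 47290 zł = 5910 zł.

5910 zł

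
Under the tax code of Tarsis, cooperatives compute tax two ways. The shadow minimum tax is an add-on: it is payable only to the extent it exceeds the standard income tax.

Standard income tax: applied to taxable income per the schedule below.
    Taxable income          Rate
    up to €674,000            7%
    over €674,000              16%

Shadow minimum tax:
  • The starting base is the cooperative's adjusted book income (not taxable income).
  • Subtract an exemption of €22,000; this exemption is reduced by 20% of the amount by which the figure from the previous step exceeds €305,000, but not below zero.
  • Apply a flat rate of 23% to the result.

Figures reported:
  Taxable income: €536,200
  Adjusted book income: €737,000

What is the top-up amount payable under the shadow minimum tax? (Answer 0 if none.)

Shadow minimum tax:
  Base (adjusted book income): €737,000
  Exemption: 20% × (€737,000 − €305,000) = €86,400 ≥ €22,000, so the exemption is fully phased out
  Base: €737,000 − €0 = €737,000
  €737,000 × 23% = €169,510

Standard income tax:
  €536,200 × 7% = €37,534

Excess of shadow minimum tax over standard income tax: €169,510 − €37,534 = €131,976.

€131,976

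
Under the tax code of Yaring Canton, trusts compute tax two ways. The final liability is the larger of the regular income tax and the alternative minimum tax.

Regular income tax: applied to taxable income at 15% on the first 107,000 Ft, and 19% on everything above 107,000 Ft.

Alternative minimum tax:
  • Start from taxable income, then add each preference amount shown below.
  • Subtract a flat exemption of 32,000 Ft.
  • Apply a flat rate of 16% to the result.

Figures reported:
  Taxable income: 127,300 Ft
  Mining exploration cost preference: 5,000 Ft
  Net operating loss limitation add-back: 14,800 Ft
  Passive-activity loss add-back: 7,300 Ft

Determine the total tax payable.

Alternative minimum tax:
  Adjusted income: 127,300 Ft + 5,000 Ft + 14,800 Ft + 7,300 Ft = 154,400 Ft
  Less exemption 32,000 Ft → base 122,400 Ft
  122,400 Ft × 16% = 19,584 Ft

Regular income tax:
  107,000 Ft × 15% = 16,050 Ft
  20,300 Ft × 19% = 3,857 Ft
  → 19,907 Ft

19,907 Ft > 19,584 Ft, so the regular income tax governs.

19,907 Ft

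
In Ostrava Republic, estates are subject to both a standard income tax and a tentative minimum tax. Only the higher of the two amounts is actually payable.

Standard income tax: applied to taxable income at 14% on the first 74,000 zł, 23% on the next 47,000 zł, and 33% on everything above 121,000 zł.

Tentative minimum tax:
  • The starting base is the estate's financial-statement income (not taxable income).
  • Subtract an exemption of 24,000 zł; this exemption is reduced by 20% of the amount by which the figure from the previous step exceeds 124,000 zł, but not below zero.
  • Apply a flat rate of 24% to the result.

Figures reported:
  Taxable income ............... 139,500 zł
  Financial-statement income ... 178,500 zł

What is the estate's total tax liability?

39,696 zł

Tentative minimum tax:
  Base (financial-statement income): 178,500 zł
  Exemption: 24,000 zł − 20% × (178,500 zł − 124,000 zł) = 24,000 zł − 10,900 zł = 13,100 zł
  Base: 178,500 zł − 13,100 zł = 165,400 zł
  165,400 zł × 24% = 39,696 zł

Standard income tax:
  74,000 zł × 14% = 10,360 zł
  47,000 zł × 23% = 10,810 zł
  18,500 zł × 33% = 6,105 zł
  → 27,275 zł

39,696 zł > 27,275 zł, so the tentative minimum tax is the binding amount.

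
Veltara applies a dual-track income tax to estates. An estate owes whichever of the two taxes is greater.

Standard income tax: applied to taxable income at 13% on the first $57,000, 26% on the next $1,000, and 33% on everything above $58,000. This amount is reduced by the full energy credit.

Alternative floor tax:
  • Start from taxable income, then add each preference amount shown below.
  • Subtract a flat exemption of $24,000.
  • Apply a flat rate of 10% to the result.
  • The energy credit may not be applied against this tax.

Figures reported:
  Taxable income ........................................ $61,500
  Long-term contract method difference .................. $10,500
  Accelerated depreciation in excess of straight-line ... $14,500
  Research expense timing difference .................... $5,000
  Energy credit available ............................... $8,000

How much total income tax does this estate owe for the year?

$6,750

Alternative floor tax:
  Adjusted income: $61,500 + $10,500 + $14,500 + $5,000 = $91,500
  Less exemption $24,000 → base $67,500
  $67,500 × 10% = $6,750

Standard income tax:
  $57,000 × 13% = $7,410
  $1,000 × 26% = $260
  $3,500 × 33% = $1,155
  → $8,825
  Less energy credit $8,000 → $825

$6,750 > $825, so the alternative floor tax is the binding amount.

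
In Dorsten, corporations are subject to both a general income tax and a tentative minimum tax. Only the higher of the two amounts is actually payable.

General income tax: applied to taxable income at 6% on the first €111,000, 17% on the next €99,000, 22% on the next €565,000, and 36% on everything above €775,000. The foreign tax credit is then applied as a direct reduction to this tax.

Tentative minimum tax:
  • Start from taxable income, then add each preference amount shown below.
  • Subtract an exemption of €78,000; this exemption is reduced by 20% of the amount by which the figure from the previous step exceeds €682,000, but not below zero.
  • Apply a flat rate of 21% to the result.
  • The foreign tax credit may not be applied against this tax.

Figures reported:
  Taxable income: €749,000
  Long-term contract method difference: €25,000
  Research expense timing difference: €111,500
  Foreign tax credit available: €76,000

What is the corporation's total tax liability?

General income tax:
  €111,000 × 6% = €6,660
  €99,000 × 17% = €16,830
  €539,000 × 22% = €118,580
  → €142,070
  Less foreign tax credit €76,000 → €66,070

Tentative minimum tax:
  Adjusted income: €749,000 + €25,000 + €111,500 = €885,500
  Exemption: €78,000 − 20% × (€885,500 − €682,000) = €78,000 − €40,700 = €37,300
  Base: €885,500 − €37,300 = €848,200
  €848,200 × 21% = €178,122

€178,122 > €66,070, so the tentative minimum tax is the binding amount.

€178,122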